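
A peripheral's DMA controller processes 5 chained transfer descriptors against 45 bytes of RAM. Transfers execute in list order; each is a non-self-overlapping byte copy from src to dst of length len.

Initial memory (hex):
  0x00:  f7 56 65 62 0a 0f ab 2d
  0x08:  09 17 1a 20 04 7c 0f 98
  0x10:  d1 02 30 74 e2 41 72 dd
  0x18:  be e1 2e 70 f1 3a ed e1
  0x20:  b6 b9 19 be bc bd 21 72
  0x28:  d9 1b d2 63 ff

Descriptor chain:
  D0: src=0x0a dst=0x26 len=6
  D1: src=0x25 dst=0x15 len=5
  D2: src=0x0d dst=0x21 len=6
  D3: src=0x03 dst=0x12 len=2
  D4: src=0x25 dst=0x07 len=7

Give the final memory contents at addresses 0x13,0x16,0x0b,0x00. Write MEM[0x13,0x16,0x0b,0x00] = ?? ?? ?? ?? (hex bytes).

[0] 0x0a->0x26 len=6 : 1a 20 04 7c 0f 98
[1] 0x25->0x15 len=5 : bd 1a 20 04 7c
[2] 0x0d->0x21 len=6 : 7c 0f 98 d1 02 30
[3] 0x03->0x12 len=2 : 62 0a
[4] 0x25->0x07 len=7 : 02 30 20 04 7c 0f 98
query mem[0x13]=0x0a, mem[0x16]=0x1a, mem[0x0b]=0x7c, mem[0x00]=0xf7

MEM[0x13,0x16,0x0b,0x00] = 0a 1a 7c f7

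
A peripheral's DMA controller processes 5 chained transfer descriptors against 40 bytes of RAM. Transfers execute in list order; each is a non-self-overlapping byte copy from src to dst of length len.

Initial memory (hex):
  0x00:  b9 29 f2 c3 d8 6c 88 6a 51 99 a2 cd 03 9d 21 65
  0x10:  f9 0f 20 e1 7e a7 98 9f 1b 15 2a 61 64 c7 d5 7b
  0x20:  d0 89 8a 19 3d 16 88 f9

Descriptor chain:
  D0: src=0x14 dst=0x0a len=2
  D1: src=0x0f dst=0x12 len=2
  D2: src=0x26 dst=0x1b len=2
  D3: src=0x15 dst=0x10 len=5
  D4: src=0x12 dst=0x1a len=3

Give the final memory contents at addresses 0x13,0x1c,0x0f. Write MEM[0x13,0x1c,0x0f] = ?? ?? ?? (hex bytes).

MEM[0x13,0x1c,0x0f] = 1b 15 65

  after D0: wrote 2B at 0x0a = 7ea7
  after D1: wrote 2B at 0x12 = 65f9
  after D2: wrote 2B at 0x1b = 88f9
  after D3: wrote 5B at 0x10 = a7989f1b15
  after D4: wrote 3B at 0x1a = 9f1b15
query mem[0x13]=0x1b, mem[0x1c]=0x15, mem[0x0f]=0x65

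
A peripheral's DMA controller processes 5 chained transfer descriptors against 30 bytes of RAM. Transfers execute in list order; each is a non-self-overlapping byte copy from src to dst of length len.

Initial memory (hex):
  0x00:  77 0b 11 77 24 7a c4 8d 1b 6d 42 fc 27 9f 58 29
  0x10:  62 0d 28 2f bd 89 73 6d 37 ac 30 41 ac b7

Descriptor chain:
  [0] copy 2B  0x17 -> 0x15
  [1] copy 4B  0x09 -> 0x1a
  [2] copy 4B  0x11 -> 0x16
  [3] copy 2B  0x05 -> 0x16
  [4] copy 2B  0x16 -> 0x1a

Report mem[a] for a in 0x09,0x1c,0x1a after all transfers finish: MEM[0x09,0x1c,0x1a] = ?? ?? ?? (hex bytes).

MEM[0x09,0x1c,0x1a] = 6d fc 7a

#0 dst[0x15+2] := {0x6d,0x37}
#1 dst[0x1a+4] := {0x6d,0x42,0xfc,0x27}
#2 dst[0x16+4] := {0x0d,0x28,0x2f,0xbd}
#3 dst[0x16+2] := {0x7a,0xc4}
#4 dst[0x1a+2] := {0x7a,0xc4}
query mem[0x09]=0x6d, mem[0x1c]=0xfc, mem[0x1a]=0x7a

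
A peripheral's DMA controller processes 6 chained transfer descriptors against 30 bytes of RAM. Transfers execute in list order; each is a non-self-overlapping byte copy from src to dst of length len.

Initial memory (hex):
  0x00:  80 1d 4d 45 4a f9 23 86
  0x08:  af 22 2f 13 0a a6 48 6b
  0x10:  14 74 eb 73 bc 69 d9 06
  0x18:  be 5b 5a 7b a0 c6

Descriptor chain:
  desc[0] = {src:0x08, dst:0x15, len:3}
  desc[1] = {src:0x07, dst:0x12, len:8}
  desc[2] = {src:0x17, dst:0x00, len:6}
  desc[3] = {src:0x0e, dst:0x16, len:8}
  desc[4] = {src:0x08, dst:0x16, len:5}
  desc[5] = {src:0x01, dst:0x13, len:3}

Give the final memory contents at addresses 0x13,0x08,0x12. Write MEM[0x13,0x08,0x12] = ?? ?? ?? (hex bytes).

[0] 0x08->0x15 len=3 : af 22 2f
[1] 0x07->0x12 len=8 : 86 af 22 2f 13 0a a6 48
[2] 0x17->0x00 len=6 : 0a a6 48 5a 7b a0
[3] 0x0e->0x16 len=8 : 48 6b 14 74 86 af 22 2f
[4] 0x08->0x16 len=5 : af 22 2f 13 0a
[5] 0x01->0x13 len=3 : a6 48 5a
query mem[0x13]=0xa6, mem[0x08]=0xaf, mem[0x12]=0x86

MEM[0x13,0x08,0x12] = a6 af 86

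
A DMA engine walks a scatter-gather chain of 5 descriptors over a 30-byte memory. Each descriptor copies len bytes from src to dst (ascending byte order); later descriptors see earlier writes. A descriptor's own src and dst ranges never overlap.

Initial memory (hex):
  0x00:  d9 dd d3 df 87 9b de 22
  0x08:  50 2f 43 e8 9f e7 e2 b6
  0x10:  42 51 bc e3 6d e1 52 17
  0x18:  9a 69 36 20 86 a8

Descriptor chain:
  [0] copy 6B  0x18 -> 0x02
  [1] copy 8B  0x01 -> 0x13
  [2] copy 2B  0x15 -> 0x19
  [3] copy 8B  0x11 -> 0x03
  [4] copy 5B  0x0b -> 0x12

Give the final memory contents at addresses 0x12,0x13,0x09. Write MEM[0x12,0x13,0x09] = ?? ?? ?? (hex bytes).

[0] 0x18->0x02 len=6 : 9a 69 36 20 86 a8
[1] 0x01->0x13 len=8 : dd 9a 69 36 20 86 a8 50
[2] 0x15->0x19 len=2 : 69 36
[3] 0x11->0x03 len=8 : 51 bc dd 9a 69 36 20 86
[4] 0x0b->0x12 len=5 : e8 9f e7 e2 b6
query mem[0x12]=0xe8, mem[0x13]=0x9f, mem[0x09]=0x20

MEM[0x12,0x13,0x09] = e8 9f 20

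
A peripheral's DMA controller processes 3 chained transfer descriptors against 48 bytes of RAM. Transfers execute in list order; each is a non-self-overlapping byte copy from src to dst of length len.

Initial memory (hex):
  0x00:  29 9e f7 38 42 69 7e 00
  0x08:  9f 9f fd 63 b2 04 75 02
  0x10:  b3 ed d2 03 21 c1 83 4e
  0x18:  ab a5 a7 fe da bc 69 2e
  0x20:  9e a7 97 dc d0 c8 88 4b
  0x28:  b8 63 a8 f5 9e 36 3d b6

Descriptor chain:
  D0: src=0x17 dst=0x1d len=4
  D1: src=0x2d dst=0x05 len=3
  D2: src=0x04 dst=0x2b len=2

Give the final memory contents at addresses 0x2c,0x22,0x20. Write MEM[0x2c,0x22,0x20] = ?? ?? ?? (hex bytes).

D0: mem[0x1d..0x20] <- [4e ab a5 a7]
D1: mem[0x05..0x07] <- [36 3d b6]
D2: mem[0x2b..0x2c] <- [42 36]
query mem[0x2c]=0x36, mem[0x22]=0x97, mem[0x20]=0xa7

MEM[0x2c,0x22,0x20] = 36 97 a7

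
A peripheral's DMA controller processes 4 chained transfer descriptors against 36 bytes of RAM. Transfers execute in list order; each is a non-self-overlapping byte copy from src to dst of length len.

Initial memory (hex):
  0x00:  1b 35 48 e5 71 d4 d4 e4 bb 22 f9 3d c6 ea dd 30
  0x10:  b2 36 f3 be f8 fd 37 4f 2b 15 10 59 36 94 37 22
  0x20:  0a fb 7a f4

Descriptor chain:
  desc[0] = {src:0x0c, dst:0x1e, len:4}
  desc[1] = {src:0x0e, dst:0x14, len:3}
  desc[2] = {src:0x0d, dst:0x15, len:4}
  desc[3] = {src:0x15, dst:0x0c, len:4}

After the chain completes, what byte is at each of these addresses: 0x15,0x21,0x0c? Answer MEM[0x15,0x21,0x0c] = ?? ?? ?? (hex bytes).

MEM[0x15,0x21,0x0c] = ea 30 ea

#0 dst[0x1e+4] := {0xc6,0xea,0xdd,0x30}
#1 dst[0x14+3] := {0xdd,0x30,0xb2}
#2 dst[0x15+4] := {0xea,0xdd,0x30,0xb2}
#3 dst[0x0c+4] := {0xea,0xdd,0x30,0xb2}
query mem[0x15]=0xea, mem[0x21]=0x30, mem[0x0c]=0xea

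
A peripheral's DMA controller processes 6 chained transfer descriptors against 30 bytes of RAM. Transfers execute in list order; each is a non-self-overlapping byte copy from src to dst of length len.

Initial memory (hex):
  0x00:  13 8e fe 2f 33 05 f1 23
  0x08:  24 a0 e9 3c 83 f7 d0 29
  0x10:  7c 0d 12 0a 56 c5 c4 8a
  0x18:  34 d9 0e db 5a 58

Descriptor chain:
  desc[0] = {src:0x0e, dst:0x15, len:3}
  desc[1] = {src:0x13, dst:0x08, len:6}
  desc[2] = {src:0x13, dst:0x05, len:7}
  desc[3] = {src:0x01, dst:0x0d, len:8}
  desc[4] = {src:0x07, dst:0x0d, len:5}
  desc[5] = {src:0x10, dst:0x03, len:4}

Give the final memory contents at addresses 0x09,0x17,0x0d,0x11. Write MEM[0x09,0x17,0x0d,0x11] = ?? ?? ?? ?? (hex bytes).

MEM[0x09,0x17,0x0d,0x11] = 7c 7c d0 d9

  after D0: wrote 3B at 0x15 = d0297c
  after D1: wrote 6B at 0x08 = 0a56d0297c34
  after D2: wrote 7B at 0x05 = 0a56d0297c34d9
  after D3: wrote 8B at 0x0d = 8efe2f330a56d029
  after D4: wrote 5B at 0x0d = d0297c34d9
  after D5: wrote 4B at 0x03 = 34d956d0
query mem[0x09]=0x7c, mem[0x17]=0x7c, mem[0x0d]=0xd0, mem[0x11]=0xd9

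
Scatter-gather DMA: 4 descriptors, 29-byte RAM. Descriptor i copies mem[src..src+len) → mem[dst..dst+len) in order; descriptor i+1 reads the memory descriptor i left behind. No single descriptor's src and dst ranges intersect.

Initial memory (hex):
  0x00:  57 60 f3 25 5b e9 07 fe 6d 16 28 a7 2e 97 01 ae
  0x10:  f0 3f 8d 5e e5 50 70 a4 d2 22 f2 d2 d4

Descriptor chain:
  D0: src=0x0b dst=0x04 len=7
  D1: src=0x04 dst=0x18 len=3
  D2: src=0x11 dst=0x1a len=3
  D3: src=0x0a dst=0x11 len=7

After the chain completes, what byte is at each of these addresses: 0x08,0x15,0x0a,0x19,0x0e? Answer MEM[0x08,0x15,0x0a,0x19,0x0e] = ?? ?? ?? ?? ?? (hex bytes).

[0] 0x0b->0x04 len=7 : a7 2e 97 01 ae f0 3f
[1] 0x04->0x18 len=3 : a7 2e 97
[2] 0x11->0x1a len=3 : 3f 8d 5e
[3] 0x0a->0x11 len=7 : 3f a7 2e 97 01 ae f0
query mem[0x08]=0xae, mem[0x15]=0x01, mem[0x0a]=0x3f, mem[0x19]=0x2e, mem[0x0e]=0x01

MEM[0x08,0x15,0x0a,0x19,0x0e] = ae 01 3f 2e 01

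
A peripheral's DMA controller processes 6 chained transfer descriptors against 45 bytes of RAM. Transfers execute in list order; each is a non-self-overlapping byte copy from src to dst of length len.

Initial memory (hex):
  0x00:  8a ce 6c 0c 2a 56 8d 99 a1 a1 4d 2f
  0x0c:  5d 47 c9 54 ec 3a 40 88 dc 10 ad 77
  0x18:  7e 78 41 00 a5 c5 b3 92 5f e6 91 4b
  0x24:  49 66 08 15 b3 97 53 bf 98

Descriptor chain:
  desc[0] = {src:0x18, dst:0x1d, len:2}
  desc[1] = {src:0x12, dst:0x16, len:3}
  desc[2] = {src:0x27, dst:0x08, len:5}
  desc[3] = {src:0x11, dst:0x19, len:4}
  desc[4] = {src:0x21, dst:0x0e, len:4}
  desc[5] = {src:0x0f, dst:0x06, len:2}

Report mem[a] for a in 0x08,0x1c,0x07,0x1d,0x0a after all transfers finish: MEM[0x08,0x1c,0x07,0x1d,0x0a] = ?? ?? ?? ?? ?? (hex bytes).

D0: mem[0x1d..0x1e] <- [7e 78]
D1: mem[0x16..0x18] <- [40 88 dc]
D2: mem[0x08..0x0c] <- [15 b3 97 53 bf]
D3: mem[0x19..0x1c] <- [3a 40 88 dc]
D4: mem[0x0e..0x11] <- [e6 91 4b 49]
D5: mem[0x06..0x07] <- [91 4b]
query mem[0x08]=0x15, mem[0x1c]=0xdc, mem[0x07]=0x4b, mem[0x1d]=0x7e, mem[0x0a]=0x97

MEM[0x08,0x1c,0x07,0x1d,0x0a] = 15 dc 4b 7e 97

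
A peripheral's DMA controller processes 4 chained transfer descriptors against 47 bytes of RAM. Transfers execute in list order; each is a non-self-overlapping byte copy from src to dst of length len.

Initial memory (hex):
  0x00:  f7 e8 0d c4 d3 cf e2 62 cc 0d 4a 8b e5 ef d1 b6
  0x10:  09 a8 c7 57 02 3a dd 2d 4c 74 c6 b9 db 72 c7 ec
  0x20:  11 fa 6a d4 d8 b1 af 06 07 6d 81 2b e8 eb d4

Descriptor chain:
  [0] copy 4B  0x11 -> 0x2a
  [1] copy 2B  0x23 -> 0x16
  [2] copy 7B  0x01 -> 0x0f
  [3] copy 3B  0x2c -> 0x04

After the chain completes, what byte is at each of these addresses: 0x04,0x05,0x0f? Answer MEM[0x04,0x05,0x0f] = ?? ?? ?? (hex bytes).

#0 dst[0x2a+4] := {0xa8,0xc7,0x57,0x02}
#1 dst[0x16+2] := {0xd4,0xd8}
#2 dst[0x0f+7] := {0xe8,0x0d,0xc4,0xd3,0xcf,0xe2,0x62}
#3 dst[0x04+3] := {0x57,0x02,0xd4}
query mem[0x04]=0x57, mem[0x05]=0x02, mem[0x0f]=0xe8

MEM[0x04,0x05,0x0f] = 57 02 e8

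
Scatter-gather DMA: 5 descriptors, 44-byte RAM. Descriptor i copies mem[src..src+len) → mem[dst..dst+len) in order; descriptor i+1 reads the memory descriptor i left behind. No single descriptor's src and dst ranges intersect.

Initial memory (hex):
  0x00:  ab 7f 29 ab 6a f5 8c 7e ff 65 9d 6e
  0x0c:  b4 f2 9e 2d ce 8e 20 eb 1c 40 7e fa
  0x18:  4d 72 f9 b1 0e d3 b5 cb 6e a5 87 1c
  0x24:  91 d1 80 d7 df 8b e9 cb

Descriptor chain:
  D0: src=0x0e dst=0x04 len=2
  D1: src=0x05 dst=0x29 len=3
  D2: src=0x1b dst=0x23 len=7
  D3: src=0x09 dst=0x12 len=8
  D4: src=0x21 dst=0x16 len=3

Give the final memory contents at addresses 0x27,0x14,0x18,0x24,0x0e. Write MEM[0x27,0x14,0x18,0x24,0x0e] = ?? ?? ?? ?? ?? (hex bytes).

[0] 0x0e->0x04 len=2 : 9e 2d
[1] 0x05->0x29 len=3 : 2d 8c 7e
[2] 0x1b->0x23 len=7 : b1 0e d3 b5 cb 6e a5
[3] 0x09->0x12 len=8 : 65 9d 6e b4 f2 9e 2d ce
[4] 0x21->0x16 len=3 : a5 87 b1
query mem[0x27]=0xcb, mem[0x14]=0x6e, mem[0x18]=0xb1, mem[0x24]=0x0e, mem[0x0e]=0x9e

MEM[0x27,0x14,0x18,0x24,0x0e] = cb 6e b1 0e 9e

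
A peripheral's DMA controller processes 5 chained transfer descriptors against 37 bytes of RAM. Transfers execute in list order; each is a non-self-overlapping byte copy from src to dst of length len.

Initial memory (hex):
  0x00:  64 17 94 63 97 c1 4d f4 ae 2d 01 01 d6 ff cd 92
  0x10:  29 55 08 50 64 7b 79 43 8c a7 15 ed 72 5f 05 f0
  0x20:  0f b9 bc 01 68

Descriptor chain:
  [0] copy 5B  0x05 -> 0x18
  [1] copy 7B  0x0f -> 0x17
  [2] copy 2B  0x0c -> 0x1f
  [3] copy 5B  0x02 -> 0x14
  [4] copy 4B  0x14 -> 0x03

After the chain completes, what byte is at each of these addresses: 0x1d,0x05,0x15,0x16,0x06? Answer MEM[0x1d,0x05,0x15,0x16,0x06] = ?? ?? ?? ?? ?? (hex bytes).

D0: mem[0x18..0x1c] <- [c1 4d f4 ae 2d]
D1: mem[0x17..0x1d] <- [92 29 55 08 50 64 7b]
D2: mem[0x1f..0x20] <- [d6 ff]
D3: mem[0x14..0x18] <- [94 63 97 c1 4d]
D4: mem[0x03..0x06] <- [94 63 97 c1]
query mem[0x1d]=0x7b, mem[0x05]=0x97, mem[0x15]=0x63, mem[0x16]=0x97, mem[0x06]=0xc1

MEM[0x1d,0x05,0x15,0x16,0x06] = 7b 97 63 97 c1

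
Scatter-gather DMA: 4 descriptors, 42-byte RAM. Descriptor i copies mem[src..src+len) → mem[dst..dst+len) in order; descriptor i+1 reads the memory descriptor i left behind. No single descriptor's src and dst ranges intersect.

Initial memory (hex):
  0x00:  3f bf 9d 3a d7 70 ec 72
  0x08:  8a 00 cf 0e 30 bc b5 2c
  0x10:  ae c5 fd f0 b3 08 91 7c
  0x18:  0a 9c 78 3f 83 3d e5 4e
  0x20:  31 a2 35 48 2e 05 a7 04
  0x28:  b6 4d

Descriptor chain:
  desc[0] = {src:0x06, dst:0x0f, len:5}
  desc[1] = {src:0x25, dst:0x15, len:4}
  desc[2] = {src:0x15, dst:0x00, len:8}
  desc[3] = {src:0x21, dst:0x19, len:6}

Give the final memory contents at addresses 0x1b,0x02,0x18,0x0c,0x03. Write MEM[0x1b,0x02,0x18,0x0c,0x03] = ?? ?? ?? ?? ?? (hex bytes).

  after D0: wrote 5B at 0x0f = ec728a00cf
  after D1: wrote 4B at 0x15 = 05a704b6
  after D2: wrote 8B at 0x00 = 05a704b69c783f83
  after D3: wrote 6B at 0x19 = a235482e05a7
query mem[0x1b]=0x48, mem[0x02]=0x04, mem[0x18]=0xb6, mem[0x0c]=0x30, mem[0x03]=0xb6

MEM[0x1b,0x02,0x18,0x0c,0x03] = 48 04 b6 30 b6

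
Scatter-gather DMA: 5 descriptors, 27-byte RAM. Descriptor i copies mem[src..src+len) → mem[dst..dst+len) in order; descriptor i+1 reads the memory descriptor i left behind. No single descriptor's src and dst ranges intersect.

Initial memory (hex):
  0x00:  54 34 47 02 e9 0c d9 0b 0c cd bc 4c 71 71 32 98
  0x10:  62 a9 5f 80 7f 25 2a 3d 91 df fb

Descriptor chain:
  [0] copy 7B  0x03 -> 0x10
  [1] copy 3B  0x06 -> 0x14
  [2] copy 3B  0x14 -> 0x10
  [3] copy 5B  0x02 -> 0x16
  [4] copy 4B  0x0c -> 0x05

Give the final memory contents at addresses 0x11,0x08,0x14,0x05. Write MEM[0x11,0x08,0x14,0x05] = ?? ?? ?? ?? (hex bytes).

MEM[0x11,0x08,0x14,0x05] = 0b 98 d9 71

D0: mem[0x10..0x16] <- [02 e9 0c d9 0b 0c cd]
D1: mem[0x14..0x16] <- [d9 0b 0c]
D2: mem[0x10..0x12] <- [d9 0b 0c]
D3: mem[0x16..0x1a] <- [47 02 e9 0c d9]
D4: mem[0x05..0x08] <- [71 71 32 98]
query mem[0x11]=0x0b, mem[0x08]=0x98, mem[0x14]=0xd9, mem[0x05]=0x71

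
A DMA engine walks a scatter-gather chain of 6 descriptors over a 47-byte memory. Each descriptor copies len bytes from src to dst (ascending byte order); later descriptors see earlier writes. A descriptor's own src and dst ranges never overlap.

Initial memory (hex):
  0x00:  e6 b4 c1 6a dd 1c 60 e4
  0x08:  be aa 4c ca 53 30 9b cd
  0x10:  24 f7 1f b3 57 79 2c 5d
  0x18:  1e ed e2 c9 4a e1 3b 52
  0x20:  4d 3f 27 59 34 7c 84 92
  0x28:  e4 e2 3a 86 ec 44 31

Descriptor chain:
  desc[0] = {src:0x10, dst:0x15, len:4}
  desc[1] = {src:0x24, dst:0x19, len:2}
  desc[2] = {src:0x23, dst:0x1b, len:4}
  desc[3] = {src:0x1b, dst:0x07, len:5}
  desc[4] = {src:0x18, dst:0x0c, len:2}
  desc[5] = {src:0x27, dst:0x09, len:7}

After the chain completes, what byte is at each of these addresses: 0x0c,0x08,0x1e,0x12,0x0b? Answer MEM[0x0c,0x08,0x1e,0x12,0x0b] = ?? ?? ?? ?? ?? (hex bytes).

D0: mem[0x15..0x18] <- [24 f7 1f b3]
D1: mem[0x19..0x1a] <- [34 7c]
D2: mem[0x1b..0x1e] <- [59 34 7c 84]
D3: mem[0x07..0x0b] <- [59 34 7c 84 52]
D4: mem[0x0c..0x0d] <- [b3 34]
D5: mem[0x09..0x0f] <- [92 e4 e2 3a 86 ec 44]
query mem[0x0c]=0x3a, mem[0x08]=0x34, mem[0x1e]=0x84, mem[0x12]=0x1f, mem[0x0b]=0xe2

MEM[0x0c,0x08,0x1e,0x12,0x0b] = 3a 34 84 1f e2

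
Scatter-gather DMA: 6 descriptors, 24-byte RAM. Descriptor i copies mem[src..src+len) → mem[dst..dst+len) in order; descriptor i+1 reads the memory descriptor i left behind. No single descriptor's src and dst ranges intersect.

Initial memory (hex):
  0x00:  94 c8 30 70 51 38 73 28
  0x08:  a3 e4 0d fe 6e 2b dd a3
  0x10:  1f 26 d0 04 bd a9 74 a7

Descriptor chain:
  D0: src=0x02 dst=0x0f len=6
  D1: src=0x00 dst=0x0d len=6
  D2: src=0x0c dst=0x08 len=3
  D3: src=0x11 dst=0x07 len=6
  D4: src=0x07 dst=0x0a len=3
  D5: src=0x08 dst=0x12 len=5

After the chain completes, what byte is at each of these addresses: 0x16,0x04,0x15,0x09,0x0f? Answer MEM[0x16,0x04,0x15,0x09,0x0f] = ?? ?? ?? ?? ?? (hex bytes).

MEM[0x16,0x04,0x15,0x09,0x0f] = 73 51 38 73 30

#0 dst[0x0f+6] := {0x30,0x70,0x51,0x38,0x73,0x28}
#1 dst[0x0d+6] := {0x94,0xc8,0x30,0x70,0x51,0x38}
#2 dst[0x08+3] := {0x6e,0x94,0xc8}
#3 dst[0x07+6] := {0x51,0x38,0x73,0x28,0xa9,0x74}
#4 dst[0x0a+3] := {0x51,0x38,0x73}
#5 dst[0x12+5] := {0x38,0x73,0x51,0x38,0x73}
query mem[0x16]=0x73, mem[0x04]=0x51, mem[0x15]=0x38, mem[0x09]=0x73, mem[0x0f]=0x30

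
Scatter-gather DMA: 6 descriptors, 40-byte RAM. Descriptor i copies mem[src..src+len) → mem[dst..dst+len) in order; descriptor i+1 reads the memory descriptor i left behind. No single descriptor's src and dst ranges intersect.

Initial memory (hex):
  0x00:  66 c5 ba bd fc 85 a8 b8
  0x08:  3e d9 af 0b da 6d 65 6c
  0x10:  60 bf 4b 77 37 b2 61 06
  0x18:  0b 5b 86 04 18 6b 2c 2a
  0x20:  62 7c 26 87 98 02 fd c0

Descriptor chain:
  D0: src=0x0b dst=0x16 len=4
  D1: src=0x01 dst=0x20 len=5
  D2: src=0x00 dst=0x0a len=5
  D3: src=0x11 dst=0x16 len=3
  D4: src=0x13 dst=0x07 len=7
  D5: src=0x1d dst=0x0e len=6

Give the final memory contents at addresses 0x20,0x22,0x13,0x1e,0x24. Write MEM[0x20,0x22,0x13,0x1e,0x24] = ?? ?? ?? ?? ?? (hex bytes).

MEM[0x20,0x22,0x13,0x1e,0x24] = c5 bd bd 2c 85

D0: mem[0x16..0x19] <- [0b da 6d 65]
D1: mem[0x20..0x24] <- [c5 ba bd fc 85]
D2: mem[0x0a..0x0e] <- [66 c5 ba bd fc]
D3: mem[0x16..0x18] <- [bf 4b 77]
D4: mem[0x07..0x0d] <- [77 37 b2 bf 4b 77 65]
D5: mem[0x0e..0x13] <- [6b 2c 2a c5 ba bd]
query mem[0x20]=0xc5, mem[0x22]=0xbd, mem[0x13]=0xbd, mem[0x1e]=0x2c, mem[0x24]=0x85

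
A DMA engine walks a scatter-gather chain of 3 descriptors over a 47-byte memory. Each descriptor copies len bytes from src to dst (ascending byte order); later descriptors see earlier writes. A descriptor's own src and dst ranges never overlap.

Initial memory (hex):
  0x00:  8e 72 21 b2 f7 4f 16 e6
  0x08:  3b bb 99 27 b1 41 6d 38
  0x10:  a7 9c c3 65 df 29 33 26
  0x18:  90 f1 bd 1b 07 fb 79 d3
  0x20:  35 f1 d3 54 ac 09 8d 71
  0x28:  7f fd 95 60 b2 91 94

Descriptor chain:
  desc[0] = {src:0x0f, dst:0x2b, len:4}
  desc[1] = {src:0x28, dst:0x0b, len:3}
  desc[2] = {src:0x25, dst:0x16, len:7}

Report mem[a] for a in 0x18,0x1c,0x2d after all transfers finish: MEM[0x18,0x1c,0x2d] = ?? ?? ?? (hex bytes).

[0] 0x0f->0x2b len=4 : 38 a7 9c c3
[1] 0x28->0x0b len=3 : 7f fd 95
[2] 0x25->0x16 len=7 : 09 8d 71 7f fd 95 38
query mem[0x18]=0x71, mem[0x1c]=0x38, mem[0x2d]=0x9c

MEM[0x18,0x1c,0x2d] = 71 38 9c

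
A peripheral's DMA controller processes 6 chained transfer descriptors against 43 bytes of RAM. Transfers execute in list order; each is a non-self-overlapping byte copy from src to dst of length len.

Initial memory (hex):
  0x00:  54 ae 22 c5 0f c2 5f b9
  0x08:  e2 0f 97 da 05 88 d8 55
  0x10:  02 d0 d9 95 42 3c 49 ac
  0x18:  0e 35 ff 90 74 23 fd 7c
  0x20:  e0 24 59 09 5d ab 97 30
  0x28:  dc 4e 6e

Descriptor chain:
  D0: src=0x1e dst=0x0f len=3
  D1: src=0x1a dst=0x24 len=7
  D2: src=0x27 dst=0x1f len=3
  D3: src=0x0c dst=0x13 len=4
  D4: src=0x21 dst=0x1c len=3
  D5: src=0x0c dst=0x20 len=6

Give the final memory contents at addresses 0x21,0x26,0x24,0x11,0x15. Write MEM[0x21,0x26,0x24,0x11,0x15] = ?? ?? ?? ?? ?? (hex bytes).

[0] 0x1e->0x0f len=3 : fd 7c e0
[1] 0x1a->0x24 len=7 : ff 90 74 23 fd 7c e0
[2] 0x27->0x1f len=3 : 23 fd 7c
[3] 0x0c->0x13 len=4 : 05 88 d8 fd
[4] 0x21->0x1c len=3 : 7c 59 09
[5] 0x0c->0x20 len=6 : 05 88 d8 fd 7c e0
query mem[0x21]=0x88, mem[0x26]=0x74, mem[0x24]=0x7c, mem[0x11]=0xe0, mem[0x15]=0xd8

MEM[0x21,0x26,0x24,0x11,0x15] = 88 74 7c e0 d8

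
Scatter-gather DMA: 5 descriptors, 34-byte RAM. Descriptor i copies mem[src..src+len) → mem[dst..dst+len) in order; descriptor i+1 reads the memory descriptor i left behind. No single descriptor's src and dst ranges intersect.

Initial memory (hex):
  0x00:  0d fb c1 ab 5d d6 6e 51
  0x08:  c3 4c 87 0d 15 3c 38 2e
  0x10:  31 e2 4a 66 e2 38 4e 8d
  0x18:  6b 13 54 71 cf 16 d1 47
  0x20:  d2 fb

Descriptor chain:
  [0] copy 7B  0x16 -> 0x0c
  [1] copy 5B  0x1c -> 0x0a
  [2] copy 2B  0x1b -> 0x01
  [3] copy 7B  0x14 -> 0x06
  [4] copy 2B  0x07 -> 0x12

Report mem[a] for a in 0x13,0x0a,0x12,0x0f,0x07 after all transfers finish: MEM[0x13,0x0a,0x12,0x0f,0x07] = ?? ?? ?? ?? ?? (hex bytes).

MEM[0x13,0x0a,0x12,0x0f,0x07] = 4e 6b 38 13 38

D0: mem[0x0c..0x12] <- [4e 8d 6b 13 54 71 cf]
D1: mem[0x0a..0x0e] <- [cf 16 d1 47 d2]
D2: mem[0x01..0x02] <- [71 cf]
D3: mem[0x06..0x0c] <- [e2 38 4e 8d 6b 13 54]
D4: mem[0x12..0x13] <- [38 4e]
query mem[0x13]=0x4e, mem[0x0a]=0x6b, mem[0x12]=0x38, mem[0x0f]=0x13, mem[0x07]=0x38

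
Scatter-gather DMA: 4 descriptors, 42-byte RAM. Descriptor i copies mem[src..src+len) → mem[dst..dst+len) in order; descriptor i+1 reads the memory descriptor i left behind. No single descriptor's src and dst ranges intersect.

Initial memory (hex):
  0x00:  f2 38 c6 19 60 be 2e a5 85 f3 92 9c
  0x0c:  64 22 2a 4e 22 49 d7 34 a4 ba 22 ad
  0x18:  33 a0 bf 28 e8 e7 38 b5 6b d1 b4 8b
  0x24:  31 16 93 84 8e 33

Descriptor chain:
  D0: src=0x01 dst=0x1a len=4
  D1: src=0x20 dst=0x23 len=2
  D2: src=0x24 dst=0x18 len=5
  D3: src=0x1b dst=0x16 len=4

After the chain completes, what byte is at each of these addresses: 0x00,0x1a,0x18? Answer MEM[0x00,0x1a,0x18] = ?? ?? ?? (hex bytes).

MEM[0x00,0x1a,0x18] = f2 93 60

  after D0: wrote 4B at 0x1a = 38c61960
  after D1: wrote 2B at 0x23 = 6bd1
  after D2: wrote 5B at 0x18 = d11693848e
  after D3: wrote 4B at 0x16 = 848e6038
query mem[0x00]=0xf2, mem[0x1a]=0x93, mem[0x18]=0x60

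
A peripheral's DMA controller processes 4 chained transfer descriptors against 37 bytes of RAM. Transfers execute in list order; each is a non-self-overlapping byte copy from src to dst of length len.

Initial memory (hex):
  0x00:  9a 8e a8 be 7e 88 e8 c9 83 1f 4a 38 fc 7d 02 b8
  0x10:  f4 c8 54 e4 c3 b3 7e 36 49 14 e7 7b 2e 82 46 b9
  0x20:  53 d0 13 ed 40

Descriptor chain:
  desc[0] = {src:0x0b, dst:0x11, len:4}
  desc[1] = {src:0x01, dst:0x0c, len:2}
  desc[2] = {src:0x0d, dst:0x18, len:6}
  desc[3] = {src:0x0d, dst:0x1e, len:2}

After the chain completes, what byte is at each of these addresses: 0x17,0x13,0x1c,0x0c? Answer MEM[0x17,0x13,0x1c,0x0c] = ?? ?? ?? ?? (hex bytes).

MEM[0x17,0x13,0x1c,0x0c] = 36 7d 38 8e

[0] 0x0b->0x11 len=4 : 38 fc 7d 02
[1] 0x01->0x0c len=2 : 8e a8
[2] 0x0d->0x18 len=6 : a8 02 b8 f4 38 fc
[3] 0x0d->0x1e len=2 : a8 02
query mem[0x17]=0x36, mem[0x13]=0x7d, mem[0x1c]=0x38, mem[0x0c]=0x8e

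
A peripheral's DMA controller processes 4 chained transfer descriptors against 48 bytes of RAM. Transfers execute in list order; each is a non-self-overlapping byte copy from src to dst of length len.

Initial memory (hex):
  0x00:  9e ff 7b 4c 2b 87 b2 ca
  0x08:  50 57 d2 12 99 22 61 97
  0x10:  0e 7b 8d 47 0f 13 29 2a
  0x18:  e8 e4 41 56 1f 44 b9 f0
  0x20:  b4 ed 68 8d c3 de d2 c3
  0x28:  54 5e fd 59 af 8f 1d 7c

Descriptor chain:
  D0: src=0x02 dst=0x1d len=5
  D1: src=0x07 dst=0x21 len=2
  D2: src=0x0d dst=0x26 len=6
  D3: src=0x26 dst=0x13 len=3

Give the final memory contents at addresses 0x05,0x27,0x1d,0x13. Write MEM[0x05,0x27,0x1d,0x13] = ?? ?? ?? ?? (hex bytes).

MEM[0x05,0x27,0x1d,0x13] = 87 61 7b 22

  after D0: wrote 5B at 0x1d = 7b4c2b87b2
  after D1: wrote 2B at 0x21 = ca50
  after D2: wrote 6B at 0x26 = 2261970e7b8d
  after D3: wrote 3B at 0x13 = 226197
query mem[0x05]=0x87, mem[0x27]=0x61, mem[0x1d]=0x7b, mem[0x13]=0x22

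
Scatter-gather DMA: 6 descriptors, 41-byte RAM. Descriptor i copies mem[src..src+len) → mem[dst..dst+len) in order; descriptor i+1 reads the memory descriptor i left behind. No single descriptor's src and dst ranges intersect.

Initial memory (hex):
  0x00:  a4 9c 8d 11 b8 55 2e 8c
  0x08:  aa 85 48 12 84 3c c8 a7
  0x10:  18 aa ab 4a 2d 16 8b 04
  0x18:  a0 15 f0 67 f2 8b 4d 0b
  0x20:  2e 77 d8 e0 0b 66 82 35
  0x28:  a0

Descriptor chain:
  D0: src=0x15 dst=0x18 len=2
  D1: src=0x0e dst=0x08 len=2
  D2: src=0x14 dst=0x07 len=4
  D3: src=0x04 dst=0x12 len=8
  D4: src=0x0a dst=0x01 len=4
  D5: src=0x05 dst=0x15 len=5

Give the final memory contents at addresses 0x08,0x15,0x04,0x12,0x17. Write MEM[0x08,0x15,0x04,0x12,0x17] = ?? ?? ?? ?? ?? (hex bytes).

  after D0: wrote 2B at 0x18 = 168b
  after D1: wrote 2B at 0x08 = c8a7
  after D2: wrote 4B at 0x07 = 2d168b04
  after D3: wrote 8B at 0x12 = b8552e2d168b0412
  after D4: wrote 4B at 0x01 = 0412843c
  after D5: wrote 5B at 0x15 = 552e2d168b
query mem[0x08]=0x16, mem[0x15]=0x55, mem[0x04]=0x3c, mem[0x12]=0xb8, mem[0x17]=0x2d

MEM[0x08,0x15,0x04,0x12,0x17] = 16 55 3c b8 2d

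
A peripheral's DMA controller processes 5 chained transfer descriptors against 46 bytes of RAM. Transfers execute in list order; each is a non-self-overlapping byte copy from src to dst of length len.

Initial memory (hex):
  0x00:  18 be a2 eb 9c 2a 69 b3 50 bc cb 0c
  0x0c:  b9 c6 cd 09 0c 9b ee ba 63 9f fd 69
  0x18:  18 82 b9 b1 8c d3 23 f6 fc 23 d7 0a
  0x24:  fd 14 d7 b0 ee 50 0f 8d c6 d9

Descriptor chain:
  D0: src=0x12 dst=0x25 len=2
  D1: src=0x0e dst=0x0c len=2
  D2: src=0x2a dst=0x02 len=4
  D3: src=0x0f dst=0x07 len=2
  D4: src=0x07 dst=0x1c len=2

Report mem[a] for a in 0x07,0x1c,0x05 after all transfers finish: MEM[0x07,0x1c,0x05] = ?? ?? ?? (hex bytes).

[0] 0x12->0x25 len=2 : ee ba
[1] 0x0e->0x0c len=2 : cd 09
[2] 0x2a->0x02 len=4 : 0f 8d c6 d9
[3] 0x0f->0x07 len=2 : 09 0c
[4] 0x07->0x1c len=2 : 09 0c
query mem[0x07]=0x09, mem[0x1c]=0x09, mem[0x05]=0xd9

MEM[0x07,0x1c,0x05] = 09 09 d9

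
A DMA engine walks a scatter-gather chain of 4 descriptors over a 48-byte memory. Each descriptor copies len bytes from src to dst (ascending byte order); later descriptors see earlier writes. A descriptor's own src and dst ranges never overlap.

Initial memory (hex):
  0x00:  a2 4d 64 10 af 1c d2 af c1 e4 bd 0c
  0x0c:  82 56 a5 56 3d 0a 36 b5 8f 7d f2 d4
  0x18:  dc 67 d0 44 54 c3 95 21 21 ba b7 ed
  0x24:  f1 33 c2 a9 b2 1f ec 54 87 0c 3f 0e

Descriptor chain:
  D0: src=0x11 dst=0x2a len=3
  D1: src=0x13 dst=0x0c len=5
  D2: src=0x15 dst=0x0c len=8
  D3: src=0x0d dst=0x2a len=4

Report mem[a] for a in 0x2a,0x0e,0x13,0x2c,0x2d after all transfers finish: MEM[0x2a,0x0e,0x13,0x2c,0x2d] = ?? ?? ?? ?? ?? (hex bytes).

  after D0: wrote 3B at 0x2a = 0a36b5
  after D1: wrote 5B at 0x0c = b58f7df2d4
  after D2: wrote 8B at 0x0c = 7df2d4dc67d04454
  after D3: wrote 4B at 0x2a = f2d4dc67
query mem[0x2a]=0xf2, mem[0x0e]=0xd4, mem[0x13]=0x54, mem[0x2c]=0xdc, mem[0x2d]=0x67

MEM[0x2a,0x0e,0x13,0x2c,0x2d] = f2 d4 54 dc 67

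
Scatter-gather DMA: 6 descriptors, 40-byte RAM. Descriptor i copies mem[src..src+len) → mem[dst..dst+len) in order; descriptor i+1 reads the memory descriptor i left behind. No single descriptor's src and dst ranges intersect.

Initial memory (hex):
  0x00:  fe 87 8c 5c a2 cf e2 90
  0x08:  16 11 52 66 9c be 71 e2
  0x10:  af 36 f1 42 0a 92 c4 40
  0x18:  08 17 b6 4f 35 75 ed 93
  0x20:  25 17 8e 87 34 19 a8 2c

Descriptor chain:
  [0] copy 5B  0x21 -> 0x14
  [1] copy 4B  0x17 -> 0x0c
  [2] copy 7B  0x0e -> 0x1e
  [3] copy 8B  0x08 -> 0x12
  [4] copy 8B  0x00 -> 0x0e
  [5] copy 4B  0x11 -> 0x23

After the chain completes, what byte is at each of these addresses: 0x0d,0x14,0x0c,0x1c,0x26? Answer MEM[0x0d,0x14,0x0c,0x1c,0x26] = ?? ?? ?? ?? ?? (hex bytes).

#0 dst[0x14+5] := {0x17,0x8e,0x87,0x34,0x19}
#1 dst[0x0c+4] := {0x34,0x19,0x17,0xb6}
#2 dst[0x1e+7] := {0x17,0xb6,0xaf,0x36,0xf1,0x42,0x17}
#3 dst[0x12+8] := {0x16,0x11,0x52,0x66,0x34,0x19,0x17,0xb6}
#4 dst[0x0e+8] := {0xfe,0x87,0x8c,0x5c,0xa2,0xcf,0xe2,0x90}
#5 dst[0x23+4] := {0x5c,0xa2,0xcf,0xe2}
query mem[0x0d]=0x19, mem[0x14]=0xe2, mem[0x0c]=0x34, mem[0x1c]=0x35, mem[0x26]=0xe2

MEM[0x0d,0x14,0x0c,0x1c,0x26] = 19 e2 34 35 e2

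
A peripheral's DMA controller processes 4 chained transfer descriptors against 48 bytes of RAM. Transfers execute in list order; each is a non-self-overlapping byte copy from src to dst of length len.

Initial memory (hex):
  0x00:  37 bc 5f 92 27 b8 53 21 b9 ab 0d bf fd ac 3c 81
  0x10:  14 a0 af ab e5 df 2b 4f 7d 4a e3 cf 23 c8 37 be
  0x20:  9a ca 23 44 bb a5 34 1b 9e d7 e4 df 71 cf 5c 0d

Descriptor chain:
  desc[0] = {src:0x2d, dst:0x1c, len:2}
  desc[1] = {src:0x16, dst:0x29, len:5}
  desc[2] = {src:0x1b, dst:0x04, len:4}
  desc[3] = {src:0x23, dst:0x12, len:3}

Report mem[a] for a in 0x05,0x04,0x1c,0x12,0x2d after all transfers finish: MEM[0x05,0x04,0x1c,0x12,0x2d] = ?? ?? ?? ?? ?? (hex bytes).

  after D0: wrote 2B at 0x1c = cf5c
  after D1: wrote 5B at 0x29 = 2b4f7d4ae3
  after D2: wrote 4B at 0x04 = cfcf5c37
  after D3: wrote 3B at 0x12 = 44bba5
query mem[0x05]=0xcf, mem[0x04]=0xcf, mem[0x1c]=0xcf, mem[0x12]=0x44, mem[0x2d]=0xe3

MEM[0x05,0x04,0x1c,0x12,0x2d] = cf cf cf 44 e3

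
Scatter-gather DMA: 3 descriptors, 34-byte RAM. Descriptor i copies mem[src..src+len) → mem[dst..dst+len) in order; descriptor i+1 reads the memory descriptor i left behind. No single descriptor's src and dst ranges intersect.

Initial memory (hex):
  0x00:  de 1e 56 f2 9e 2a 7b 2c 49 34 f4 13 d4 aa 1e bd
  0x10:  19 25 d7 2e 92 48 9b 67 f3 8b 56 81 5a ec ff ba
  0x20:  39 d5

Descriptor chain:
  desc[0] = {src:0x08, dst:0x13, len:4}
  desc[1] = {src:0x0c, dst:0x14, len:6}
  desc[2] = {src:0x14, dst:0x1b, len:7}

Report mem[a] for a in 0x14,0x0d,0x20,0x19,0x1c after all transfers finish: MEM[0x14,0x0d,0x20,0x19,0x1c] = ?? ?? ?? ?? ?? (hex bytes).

MEM[0x14,0x0d,0x20,0x19,0x1c] = d4 aa 25 25 aa

#0 dst[0x13+4] := {0x49,0x34,0xf4,0x13}
#1 dst[0x14+6] := {0xd4,0xaa,0x1e,0xbd,0x19,0x25}
#2 dst[0x1b+7] := {0xd4,0xaa,0x1e,0xbd,0x19,0x25,0x56}
query mem[0x14]=0xd4, mem[0x0d]=0xaa, mem[0x20]=0x25, mem[0x19]=0x25, mem[0x1c]=0xaa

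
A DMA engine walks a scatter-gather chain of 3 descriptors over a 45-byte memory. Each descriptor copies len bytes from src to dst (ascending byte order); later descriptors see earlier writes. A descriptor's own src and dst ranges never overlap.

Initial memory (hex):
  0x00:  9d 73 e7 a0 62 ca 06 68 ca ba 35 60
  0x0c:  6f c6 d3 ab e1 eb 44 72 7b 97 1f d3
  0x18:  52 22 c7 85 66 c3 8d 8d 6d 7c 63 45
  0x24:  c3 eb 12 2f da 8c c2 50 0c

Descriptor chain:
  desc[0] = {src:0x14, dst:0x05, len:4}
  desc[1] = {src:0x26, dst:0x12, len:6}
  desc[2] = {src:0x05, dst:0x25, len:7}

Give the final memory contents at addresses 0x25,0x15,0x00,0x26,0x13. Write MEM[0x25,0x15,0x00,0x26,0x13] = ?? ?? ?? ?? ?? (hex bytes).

#0 dst[0x05+4] := {0x7b,0x97,0x1f,0xd3}
#1 dst[0x12+6] := {0x12,0x2f,0xda,0x8c,0xc2,0x50}
#2 dst[0x25+7] := {0x7b,0x97,0x1f,0xd3,0xba,0x35,0x60}
query mem[0x25]=0x7b, mem[0x15]=0x8c, mem[0x00]=0x9d, mem[0x26]=0x97, mem[0x13]=0x2f

MEM[0x25,0x15,0x00,0x26,0x13] = 7b 8c 9d 97 2f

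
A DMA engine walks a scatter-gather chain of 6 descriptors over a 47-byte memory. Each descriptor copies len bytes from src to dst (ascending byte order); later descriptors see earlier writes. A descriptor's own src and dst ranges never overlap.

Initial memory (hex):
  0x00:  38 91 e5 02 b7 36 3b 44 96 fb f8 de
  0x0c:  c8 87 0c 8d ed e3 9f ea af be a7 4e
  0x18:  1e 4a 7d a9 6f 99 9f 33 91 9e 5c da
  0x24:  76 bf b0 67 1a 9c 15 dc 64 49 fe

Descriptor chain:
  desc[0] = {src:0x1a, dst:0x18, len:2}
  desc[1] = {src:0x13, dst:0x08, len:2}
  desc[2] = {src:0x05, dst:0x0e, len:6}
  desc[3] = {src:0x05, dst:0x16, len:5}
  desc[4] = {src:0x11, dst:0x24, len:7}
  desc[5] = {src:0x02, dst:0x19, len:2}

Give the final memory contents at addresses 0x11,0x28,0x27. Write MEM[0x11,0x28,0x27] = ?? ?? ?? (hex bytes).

MEM[0x11,0x28,0x27] = ea be af

  after D0: wrote 2B at 0x18 = 7da9
  after D1: wrote 2B at 0x08 = eaaf
  after D2: wrote 6B at 0x0e = 363b44eaaff8
  after D3: wrote 5B at 0x16 = 363b44eaaf
  after D4: wrote 7B at 0x24 = eaaff8afbe363b
  after D5: wrote 2B at 0x19 = e502
query mem[0x11]=0xea, mem[0x28]=0xbe, mem[0x27]=0xaf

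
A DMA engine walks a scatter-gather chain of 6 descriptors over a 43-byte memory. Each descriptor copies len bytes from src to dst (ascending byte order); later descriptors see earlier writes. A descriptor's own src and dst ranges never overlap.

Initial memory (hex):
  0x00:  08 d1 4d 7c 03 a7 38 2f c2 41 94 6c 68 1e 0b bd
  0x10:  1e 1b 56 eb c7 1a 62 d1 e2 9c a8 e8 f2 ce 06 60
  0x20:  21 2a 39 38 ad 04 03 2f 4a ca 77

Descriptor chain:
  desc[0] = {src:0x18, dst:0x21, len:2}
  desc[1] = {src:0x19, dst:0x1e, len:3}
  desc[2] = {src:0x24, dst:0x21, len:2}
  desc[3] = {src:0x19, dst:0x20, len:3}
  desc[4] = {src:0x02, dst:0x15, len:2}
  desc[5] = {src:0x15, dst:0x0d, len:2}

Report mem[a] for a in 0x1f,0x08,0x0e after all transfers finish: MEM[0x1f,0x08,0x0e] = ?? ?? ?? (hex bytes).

  after D0: wrote 2B at 0x21 = e29c
  after D1: wrote 3B at 0x1e = 9ca8e8
  after D2: wrote 2B at 0x21 = ad04
  after D3: wrote 3B at 0x20 = 9ca8e8
  after D4: wrote 2B at 0x15 = 4d7c
  after D5: wrote 2B at 0x0d = 4d7c
query mem[0x1f]=0xa8, mem[0x08]=0xc2, mem[0x0e]=0x7c

MEM[0x1f,0x08,0x0e] = a8 c2 7c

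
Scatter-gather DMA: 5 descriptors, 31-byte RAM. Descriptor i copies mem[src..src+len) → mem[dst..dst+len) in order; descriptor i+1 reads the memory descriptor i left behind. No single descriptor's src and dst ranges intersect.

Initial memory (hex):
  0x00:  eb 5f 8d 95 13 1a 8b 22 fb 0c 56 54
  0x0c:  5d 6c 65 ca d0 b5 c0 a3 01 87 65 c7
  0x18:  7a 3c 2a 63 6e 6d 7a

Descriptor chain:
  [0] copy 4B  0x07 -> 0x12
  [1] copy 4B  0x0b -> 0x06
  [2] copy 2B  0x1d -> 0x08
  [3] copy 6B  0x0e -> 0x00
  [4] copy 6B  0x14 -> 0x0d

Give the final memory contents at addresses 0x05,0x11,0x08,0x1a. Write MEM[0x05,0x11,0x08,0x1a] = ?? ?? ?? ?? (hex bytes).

#0 dst[0x12+4] := {0x22,0xfb,0x0c,0x56}
#1 dst[0x06+4] := {0x54,0x5d,0x6c,0x65}
#2 dst[0x08+2] := {0x6d,0x7a}
#3 dst[0x00+6] := {0x65,0xca,0xd0,0xb5,0x22,0xfb}
#4 dst[0x0d+6] := {0x0c,0x56,0x65,0xc7,0x7a,0x3c}
query mem[0x05]=0xfb, mem[0x11]=0x7a, mem[0x08]=0x6d, mem[0x1a]=0x2a

MEM[0x05,0x11,0x08,0x1a] = fb 7a 6d 2a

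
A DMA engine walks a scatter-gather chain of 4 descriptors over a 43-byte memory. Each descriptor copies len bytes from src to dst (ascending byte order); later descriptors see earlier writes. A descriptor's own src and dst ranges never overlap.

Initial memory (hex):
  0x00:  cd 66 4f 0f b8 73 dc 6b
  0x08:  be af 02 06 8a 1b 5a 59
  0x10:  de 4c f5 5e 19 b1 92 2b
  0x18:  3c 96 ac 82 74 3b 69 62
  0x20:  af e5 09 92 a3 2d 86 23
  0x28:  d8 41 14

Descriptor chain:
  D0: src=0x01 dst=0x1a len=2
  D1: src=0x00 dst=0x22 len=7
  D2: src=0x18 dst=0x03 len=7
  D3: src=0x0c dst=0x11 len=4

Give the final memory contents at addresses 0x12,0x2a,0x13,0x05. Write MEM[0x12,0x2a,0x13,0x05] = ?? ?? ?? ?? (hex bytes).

MEM[0x12,0x2a,0x13,0x05] = 1b 14 5a 66

  after D0: wrote 2B at 0x1a = 664f
  after D1: wrote 7B at 0x22 = cd664f0fb873dc
  after D2: wrote 7B at 0x03 = 3c96664f743b69
  after D3: wrote 4B at 0x11 = 8a1b5a59
query mem[0x12]=0x1b, mem[0x2a]=0x14, mem[0x13]=0x5a, mem[0x05]=0x66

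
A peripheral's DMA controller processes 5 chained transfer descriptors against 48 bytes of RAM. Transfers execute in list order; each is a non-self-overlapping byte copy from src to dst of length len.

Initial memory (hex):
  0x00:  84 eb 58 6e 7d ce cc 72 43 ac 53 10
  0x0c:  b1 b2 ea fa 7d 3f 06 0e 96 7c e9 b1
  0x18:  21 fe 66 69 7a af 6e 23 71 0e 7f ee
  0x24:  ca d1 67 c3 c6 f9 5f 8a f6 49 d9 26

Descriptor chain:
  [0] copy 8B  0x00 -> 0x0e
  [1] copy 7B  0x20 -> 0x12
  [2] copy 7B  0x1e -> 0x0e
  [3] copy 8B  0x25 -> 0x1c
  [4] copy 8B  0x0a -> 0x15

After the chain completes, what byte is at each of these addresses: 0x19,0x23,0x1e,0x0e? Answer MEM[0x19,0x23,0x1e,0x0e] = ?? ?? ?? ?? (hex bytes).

MEM[0x19,0x23,0x1e,0x0e] = 6e f6 c3 6e

[0] 0x00->0x0e len=8 : 84 eb 58 6e 7d ce cc 72
[1] 0x20->0x12 len=7 : 71 0e 7f ee ca d1 67
[2] 0x1e->0x0e len=7 : 6e 23 71 0e 7f ee ca
[3] 0x25->0x1c len=8 : d1 67 c3 c6 f9 5f 8a f6
[4] 0x0a->0x15 len=8 : 53 10 b1 b2 6e 23 71 0e
query mem[0x19]=0x6e, mem[0x23]=0xf6, mem[0x1e]=0xc3, mem[0x0e]=0x6e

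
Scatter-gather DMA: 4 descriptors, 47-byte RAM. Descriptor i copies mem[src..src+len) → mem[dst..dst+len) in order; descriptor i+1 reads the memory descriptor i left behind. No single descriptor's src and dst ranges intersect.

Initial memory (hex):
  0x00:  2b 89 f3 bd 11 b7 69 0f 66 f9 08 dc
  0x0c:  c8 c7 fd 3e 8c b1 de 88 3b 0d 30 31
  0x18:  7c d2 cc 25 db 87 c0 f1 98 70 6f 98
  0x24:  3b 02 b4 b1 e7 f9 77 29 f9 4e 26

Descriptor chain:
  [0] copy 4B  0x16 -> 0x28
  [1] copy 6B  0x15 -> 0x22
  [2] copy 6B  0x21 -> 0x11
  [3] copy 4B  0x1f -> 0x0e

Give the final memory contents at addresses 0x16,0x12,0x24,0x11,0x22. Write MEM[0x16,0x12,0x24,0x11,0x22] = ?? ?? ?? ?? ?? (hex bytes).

[0] 0x16->0x28 len=4 : 30 31 7c d2
[1] 0x15->0x22 len=6 : 0d 30 31 7c d2 cc
[2] 0x21->0x11 len=6 : 70 0d 30 31 7c d2
[3] 0x1f->0x0e len=4 : f1 98 70 0d
query mem[0x16]=0xd2, mem[0x12]=0x0d, mem[0x24]=0x31, mem[0x11]=0x0d, mem[0x22]=0x0d

MEM[0x16,0x12,0x24,0x11,0x22] = d2 0d 31 0d 0d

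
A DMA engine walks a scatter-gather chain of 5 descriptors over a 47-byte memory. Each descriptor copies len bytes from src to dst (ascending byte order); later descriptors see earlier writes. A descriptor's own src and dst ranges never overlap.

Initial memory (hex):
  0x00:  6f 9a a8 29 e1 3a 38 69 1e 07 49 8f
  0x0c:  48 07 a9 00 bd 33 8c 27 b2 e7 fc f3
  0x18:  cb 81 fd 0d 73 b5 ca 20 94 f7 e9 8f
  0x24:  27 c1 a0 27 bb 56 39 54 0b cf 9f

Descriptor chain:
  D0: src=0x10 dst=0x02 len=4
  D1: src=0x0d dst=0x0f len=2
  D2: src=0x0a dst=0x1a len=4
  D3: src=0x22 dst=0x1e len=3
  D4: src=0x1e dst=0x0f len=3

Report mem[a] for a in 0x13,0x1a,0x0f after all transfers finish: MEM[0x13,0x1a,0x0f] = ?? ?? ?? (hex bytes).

MEM[0x13,0x1a,0x0f] = 27 49 e9

#0 dst[0x02+4] := {0xbd,0x33,0x8c,0x27}
#1 dst[0x0f+2] := {0x07,0xa9}
#2 dst[0x1a+4] := {0x49,0x8f,0x48,0x07}
#3 dst[0x1e+3] := {0xe9,0x8f,0x27}
#4 dst[0x0f+3] := {0xe9,0x8f,0x27}
query mem[0x13]=0x27, mem[0x1a]=0x49, mem[0x0f]=0xe9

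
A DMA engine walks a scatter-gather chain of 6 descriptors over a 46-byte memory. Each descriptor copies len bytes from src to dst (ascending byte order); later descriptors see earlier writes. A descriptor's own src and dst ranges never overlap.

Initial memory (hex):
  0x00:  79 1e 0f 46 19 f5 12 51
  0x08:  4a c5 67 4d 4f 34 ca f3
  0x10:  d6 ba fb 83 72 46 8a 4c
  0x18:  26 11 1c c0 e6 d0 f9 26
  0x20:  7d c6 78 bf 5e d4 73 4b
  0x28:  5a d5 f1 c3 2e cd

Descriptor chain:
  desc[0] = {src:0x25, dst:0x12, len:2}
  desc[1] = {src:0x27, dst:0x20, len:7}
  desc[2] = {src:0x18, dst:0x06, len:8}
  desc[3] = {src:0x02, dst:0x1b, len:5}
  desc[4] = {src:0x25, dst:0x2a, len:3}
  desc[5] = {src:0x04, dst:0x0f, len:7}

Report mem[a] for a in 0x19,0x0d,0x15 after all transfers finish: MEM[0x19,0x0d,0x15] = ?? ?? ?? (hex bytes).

#0 dst[0x12+2] := {0xd4,0x73}
#1 dst[0x20+7] := {0x4b,0x5a,0xd5,0xf1,0xc3,0x2e,0xcd}
#2 dst[0x06+8] := {0x26,0x11,0x1c,0xc0,0xe6,0xd0,0xf9,0x26}
#3 dst[0x1b+5] := {0x0f,0x46,0x19,0xf5,0x26}
#4 dst[0x2a+3] := {0x2e,0xcd,0x4b}
#5 dst[0x0f+7] := {0x19,0xf5,0x26,0x11,0x1c,0xc0,0xe6}
query mem[0x19]=0x11, mem[0x0d]=0x26, mem[0x15]=0xe6

MEM[0x19,0x0d,0x15] = 11 26 e6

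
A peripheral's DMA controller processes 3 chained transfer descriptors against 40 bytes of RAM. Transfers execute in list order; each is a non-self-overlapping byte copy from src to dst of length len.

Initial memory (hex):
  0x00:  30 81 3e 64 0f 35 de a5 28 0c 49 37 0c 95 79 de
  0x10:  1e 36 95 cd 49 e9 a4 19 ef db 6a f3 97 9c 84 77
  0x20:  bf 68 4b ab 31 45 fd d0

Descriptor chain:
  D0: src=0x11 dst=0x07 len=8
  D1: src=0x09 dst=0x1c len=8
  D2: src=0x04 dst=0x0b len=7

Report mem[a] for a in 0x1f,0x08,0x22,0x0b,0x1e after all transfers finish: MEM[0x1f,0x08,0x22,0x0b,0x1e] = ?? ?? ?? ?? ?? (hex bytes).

D0: mem[0x07..0x0e] <- [36 95 cd 49 e9 a4 19 ef]
D1: mem[0x1c..0x23] <- [cd 49 e9 a4 19 ef de 1e]
D2: mem[0x0b..0x11] <- [0f 35 de 36 95 cd 49]
query mem[0x1f]=0xa4, mem[0x08]=0x95, mem[0x22]=0xde, mem[0x0b]=0x0f, mem[0x1e]=0xe9

MEM[0x1f,0x08,0x22,0x0b,0x1e] = a4 95 de 0f e9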